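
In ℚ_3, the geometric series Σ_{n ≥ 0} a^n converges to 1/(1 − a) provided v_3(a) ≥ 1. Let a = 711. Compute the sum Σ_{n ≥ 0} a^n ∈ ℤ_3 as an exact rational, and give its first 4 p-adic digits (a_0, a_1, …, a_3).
Σ a^n = 1/(1 − a) = -1/710;  first 4 digits = (1, 0, 1, 2)

v_3(a) = 2 ≥ 1, so the series converges in ℤ_3 to 1/(1 − a) = 1/(1 − 711) = -1/710. Expand this rational in ℤ_3: compute digits iteratively via d_i = x_i mod 3, x_{i+1} = (x_i − d_i)/3. The first 4 digits are (1, 0, 1, 2).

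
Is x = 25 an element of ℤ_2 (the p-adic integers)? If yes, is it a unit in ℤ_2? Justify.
x ∈ ℤ_2^× (unit); v_2(x) = 0

ℤ_2 = {x ∈ ℚ_2 : v_2(x) ≥ 0} and ℤ_2^× = {x ∈ ℤ_2 : v_2(x) = 0}. Here v_2(25) = v_2(num) − v_2(den) = 0; compare against these criteria.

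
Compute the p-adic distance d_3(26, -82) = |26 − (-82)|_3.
d_3(26, -82) = 1/27

Step 1 — x − y = 26 − (-82) = 108. Step 2 — v_3(108) = 3 (factor: 108 = (3^3 · 4); the sign does not affect v_p). Step 3 — |x − y|_3 = 3^{-3} = 1/27.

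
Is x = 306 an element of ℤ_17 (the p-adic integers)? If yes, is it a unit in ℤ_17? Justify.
x ∈ ℤ_17 but not a unit; v_17(x) = 1 > 0

ℤ_17 = {x ∈ ℚ_17 : v_17(x) ≥ 0} and ℤ_17^× = {x ∈ ℤ_17 : v_17(x) = 0}. Here v_17(306) = v_17(num) − v_17(den) = 1; compare against these criteria.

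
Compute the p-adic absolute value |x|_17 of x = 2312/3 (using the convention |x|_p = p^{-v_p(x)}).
|2312/3|_17 = 1/289

Step 1 — compute v_17(x) by factoring powers of 17 out of the numerator and denominator: v_17(2312/3) = 2. Step 2 — apply |x|_p = p^{-v_p(x)} = 17^{-2} = 1/289.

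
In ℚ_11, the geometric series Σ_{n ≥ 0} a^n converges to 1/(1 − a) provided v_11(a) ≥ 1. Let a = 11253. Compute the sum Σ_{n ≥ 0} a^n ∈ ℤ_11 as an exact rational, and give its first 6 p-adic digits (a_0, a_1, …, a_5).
Σ a^n = 1/(1 − a) = -1/11252;  first 6 digits = (1, 0, 5, 8, 3, 5)

v_11(a) = 2 ≥ 1, so the series converges in ℤ_11 to 1/(1 − a) = 1/(1 − 11253) = -1/11252. Expand this rational in ℤ_11: compute digits iteratively via d_i = x_i mod 11, x_{i+1} = (x_i − d_i)/11. The first 6 digits are (1, 0, 5, 8, 3, 5).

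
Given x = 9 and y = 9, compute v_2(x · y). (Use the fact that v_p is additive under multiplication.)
v_2(81) = 0

v_p(x) = 0 (factor: 9 = 2^0 · 9); v_p(y) = 0 (factor: 9 = 2^0 · 9). Additivity: v_p(xy) = v_p(x) + v_p(y) = 0 + 0 = 0. (Direct check: xy = 81 = 2^0 · (81).)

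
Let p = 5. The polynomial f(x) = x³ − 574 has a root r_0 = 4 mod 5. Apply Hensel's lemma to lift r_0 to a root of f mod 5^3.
r_2 = 24 (mod 125)

Hensel: r_{i+1} = r_i − f(r_i)/f′(r_i) mod 5^{i+2}, where f′(x) = 3x². Iterate:
  r_0 = 4 (mod 5)
  r_1 = 24 (mod 25)
  r_2 = 24 (mod 125)
Final: r = 24 with f(r) ≡ 0 mod 5^3.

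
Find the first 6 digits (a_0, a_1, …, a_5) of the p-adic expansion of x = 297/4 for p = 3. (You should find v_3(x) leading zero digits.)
(a_0, …, a_5) = (0, 0, 0, 2, 1, 2)

v_3(297/4) = 3, so a_0 = ... = a_2 = 0. Factor out: x = 3^3 · u with u = 11/4 a unit in ℤ_3. Expand u iteratively via a_{v+i} = u_i mod 3, u_{i+1} = (u_i − a_{v+i})/3:
  u_0 = 11/4;  a_3 = 2;  u_1 = (u_0 − 2)/3 = 1/4
  u_1 = 1/4;  a_4 = 1;  u_2 = (u_1 − 1)/3 = -1/4
  u_2 = -1/4;  a_5 = 2;  u_3 = (u_2 − 2)/3 = -3/4
Digits: (0, 0, 0, 2, 1, 2).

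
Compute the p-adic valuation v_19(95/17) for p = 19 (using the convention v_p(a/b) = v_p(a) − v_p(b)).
v_19(95/17) = 1

Factor powers of 19 from the numerator and denominator of the reduced fraction: 95 = 19^1 · 5 and 17 = 19^0 · 17. Apply v_p(a/b) = v_p(a) − v_p(b): v_19(95/17) = 1 − 0 = 1.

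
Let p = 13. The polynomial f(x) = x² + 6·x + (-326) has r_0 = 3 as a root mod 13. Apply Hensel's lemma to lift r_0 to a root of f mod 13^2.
r_1 = 42 (mod 169)

Hensel: r_{i+1} = r_i − f(r_i)·(f′(r_i))^{-1} mod 13^{i+2}, f′(x) = 2x + 6. Iterate:
  r_0 = 3 (mod 13)
  r_1 = 42 (mod 169)
Final: r = 42 satisfies f(r) ≡ 0 mod 13^2.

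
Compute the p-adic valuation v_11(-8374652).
v_11(-8374652) = 5

v_11(n) is the largest exponent k such that 11^k divides n. Factor out: -8374652 = -11^5 · 52. (Sign doesn't affect v_p.) So v_11(-8374652) = 5.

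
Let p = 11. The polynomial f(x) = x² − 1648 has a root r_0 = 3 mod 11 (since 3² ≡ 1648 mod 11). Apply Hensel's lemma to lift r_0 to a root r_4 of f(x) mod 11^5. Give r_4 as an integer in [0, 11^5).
r_4 = 136018 (mod 161051)

Hensel's recurrence: r_{i+1} = r_i − f(r_i)·(f′(r_i))^{-1} mod 11^{i+2}, with f′(x) = 2x. Iterate:
  r_0 = 3 (mod 11)
  r_1 = 14 (mod 121)
  r_2 = 256 (mod 1331)
  r_3 = 4249 (mod 14641)
  r_4 = 136018 (mod 161051)
Final: r_4 = 136018, and one checks f(r_4) ≡ 0 mod 11^5.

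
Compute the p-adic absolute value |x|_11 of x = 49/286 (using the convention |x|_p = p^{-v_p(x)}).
|49/286|_11 = 11

Step 1 — compute v_11(x) by factoring powers of 11 out of the numerator and denominator: v_11(49/286) = -1. Step 2 — apply |x|_p = p^{-v_p(x)} = 11^{1} = 11.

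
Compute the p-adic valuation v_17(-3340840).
v_17(-3340840) = 4

v_17(n) is the largest exponent k such that 17^k divides n. Factor out: -3340840 = -17^4 · 40. (Sign doesn't affect v_p.) So v_17(-3340840) = 4.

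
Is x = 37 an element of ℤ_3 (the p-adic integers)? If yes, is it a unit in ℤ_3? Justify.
x ∈ ℤ_3^× (unit); v_3(x) = 0

ℤ_3 = {x ∈ ℚ_3 : v_3(x) ≥ 0} and ℤ_3^× = {x ∈ ℤ_3 : v_3(x) = 0}. Here v_3(37) = v_3(num) − v_3(den) = 0; compare against these criteria.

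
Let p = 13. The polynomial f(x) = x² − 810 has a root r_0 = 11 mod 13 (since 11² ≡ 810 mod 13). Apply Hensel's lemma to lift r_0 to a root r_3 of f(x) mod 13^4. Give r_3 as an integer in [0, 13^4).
r_3 = 25738 (mod 28561)

Hensel's recurrence: r_{i+1} = r_i − f(r_i)·(f′(r_i))^{-1} mod 13^{i+2}, with f′(x) = 2x. Iterate:
  r_0 = 11 (mod 13)
  r_1 = 50 (mod 169)
  r_2 = 1571 (mod 2197)
  r_3 = 25738 (mod 28561)
Final: r_3 = 25738, and one checks f(r_3) ≡ 0 mod 13^4.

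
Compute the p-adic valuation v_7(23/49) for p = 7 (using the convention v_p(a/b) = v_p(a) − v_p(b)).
v_7(23/49) = -2

Factor powers of 7 from the numerator and denominator of the reduced fraction: 23 = 7^0 · 23 and 49 = 7^2 · 1. Apply v_p(a/b) = v_p(a) − v_p(b): v_7(23/49) = 0 − 2 = -2.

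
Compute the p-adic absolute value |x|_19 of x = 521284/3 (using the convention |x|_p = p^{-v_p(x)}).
|521284/3|_19 = 1/130321

Step 1 — compute v_19(x) by factoring powers of 19 out of the numerator and denominator: v_19(521284/3) = 4. Step 2 — apply |x|_p = p^{-v_p(x)} = 19^{-4} = 1/130321.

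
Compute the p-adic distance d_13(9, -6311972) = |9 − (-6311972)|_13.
d_13(9, -6311972) = 1/371293

Step 1 — x − y = 9 − (-6311972) = 6311981. Step 2 — v_13(6311981) = 5 (factor: 6311981 = (13^5 · 17); the sign does not affect v_p). Step 3 — |x − y|_13 = 13^{-5} = 1/371293.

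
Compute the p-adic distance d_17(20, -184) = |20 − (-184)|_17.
d_17(20, -184) = 1/17

Step 1 — x − y = 20 − (-184) = 204. Step 2 — v_17(204) = 1 (factor: 204 = (17^1 · 12); the sign does not affect v_p). Step 3 — |x − y|_17 = 17^{-1} = 1/17.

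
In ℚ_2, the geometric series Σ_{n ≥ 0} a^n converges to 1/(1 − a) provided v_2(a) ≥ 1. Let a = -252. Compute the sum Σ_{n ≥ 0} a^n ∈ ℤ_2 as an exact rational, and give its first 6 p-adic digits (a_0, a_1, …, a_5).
Σ a^n = 1/(1 − a) = 1/253;  first 6 digits = (1, 0, 1, 0, 1, 0)

v_2(a) = 2 ≥ 1, so the series converges in ℤ_2 to 1/(1 − a) = 1/(1 − (-252)) = 1/253. Expand this rational in ℤ_2: compute digits iteratively via d_i = x_i mod 2, x_{i+1} = (x_i − d_i)/2. The first 6 digits are (1, 0, 1, 0, 1, 0).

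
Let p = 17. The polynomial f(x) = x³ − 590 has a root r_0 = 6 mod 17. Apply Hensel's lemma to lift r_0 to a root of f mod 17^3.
r_2 = 3729 (mod 4913)

Hensel: r_{i+1} = r_i − f(r_i)/f′(r_i) mod 17^{i+2}, where f′(x) = 3x². Iterate:
  r_0 = 6 (mod 17)
  r_1 = 261 (mod 289)
  r_2 = 3729 (mod 4913)
Final: r = 3729 with f(r) ≡ 0 mod 17^3.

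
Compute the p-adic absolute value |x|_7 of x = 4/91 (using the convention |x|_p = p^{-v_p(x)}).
|4/91|_7 = 7

Step 1 — compute v_7(x) by factoring powers of 7 out of the numerator and denominator: v_7(4/91) = -1. Step 2 — apply |x|_p = p^{-v_p(x)} = 7^{1} = 7.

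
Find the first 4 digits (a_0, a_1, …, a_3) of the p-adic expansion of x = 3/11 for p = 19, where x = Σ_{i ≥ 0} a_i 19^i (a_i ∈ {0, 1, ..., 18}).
(a_0, …, a_3) = (2, 12, 8, 3)

v_19(3/11) = 0 (numerator and denominator both coprime to 19), so x ∈ ℤ_19^×. Compute digits iteratively via a_i = x_i mod 19, x_{i+1} = (x_i − a_i)/19, with x_0 = x:
  x_0 = 3/11;  a_0 = 2;  x_1 = (x_0 − 2)/19 = -1/11
  x_1 = -1/11;  a_1 = 12;  x_2 = (x_1 − 12)/19 = -7/11
  x_2 = -7/11;  a_2 = 8;  x_3 = (x_2 − 8)/19 = -5/11
  x_3 = -5/11;  a_3 = 3;  x_4 = (x_3 − 3)/19 = -2/11
Digits: (2, 12, 8, 3).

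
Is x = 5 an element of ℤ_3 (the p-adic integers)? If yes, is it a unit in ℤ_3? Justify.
x ∈ ℤ_3^× (unit); v_3(x) = 0

ℤ_3 = {x ∈ ℚ_3 : v_3(x) ≥ 0} and ℤ_3^× = {x ∈ ℤ_3 : v_3(x) = 0}. Here v_3(5) = v_3(num) − v_3(den) = 0; compare against these criteria.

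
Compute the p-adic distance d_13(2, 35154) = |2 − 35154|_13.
d_13(2, 35154) = 1/2197

Step 1 — x − y = 2 − 35154 = -35152. Step 2 — v_13(-35152) = 3 (factor: -35152 = −(13^3 · 16); the sign does not affect v_p). Step 3 — |x − y|_13 = 13^{-3} = 1/2197.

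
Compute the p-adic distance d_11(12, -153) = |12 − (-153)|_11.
d_11(12, -153) = 1/11

Step 1 — x − y = 12 − (-153) = 165. Step 2 — v_11(165) = 1 (factor: 165 = (11^1 · 15); the sign does not affect v_p). Step 3 — |x − y|_11 = 11^{-1} = 1/11.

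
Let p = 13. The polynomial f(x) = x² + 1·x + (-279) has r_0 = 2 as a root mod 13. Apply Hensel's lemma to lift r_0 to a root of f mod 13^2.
r_1 = 158 (mod 169)

Hensel: r_{i+1} = r_i − f(r_i)·(f′(r_i))^{-1} mod 13^{i+2}, f′(x) = 2x + 1. Iterate:
  r_0 = 2 (mod 13)
  r_1 = 158 (mod 169)
Final: r = 158 satisfies f(r) ≡ 0 mod 13^2.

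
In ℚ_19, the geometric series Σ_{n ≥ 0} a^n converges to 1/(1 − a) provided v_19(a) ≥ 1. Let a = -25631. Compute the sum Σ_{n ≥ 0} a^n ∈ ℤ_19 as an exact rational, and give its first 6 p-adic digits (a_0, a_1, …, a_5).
Σ a^n = 1/(1 − a) = 1/25632;  first 6 digits = (1, 0, 5, 15, 5, 18)

v_19(a) = 2 ≥ 1, so the series converges in ℤ_19 to 1/(1 − a) = 1/(1 − (-25631)) = 1/25632. Expand this rational in ℤ_19: compute digits iteratively via d_i = x_i mod 19, x_{i+1} = (x_i − d_i)/19. The first 6 digits are (1, 0, 5, 15, 5, 18).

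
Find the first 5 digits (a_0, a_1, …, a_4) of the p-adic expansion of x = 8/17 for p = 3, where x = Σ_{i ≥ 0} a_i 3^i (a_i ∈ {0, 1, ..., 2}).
(a_0, …, a_4) = (1, 0, 1, 0, 2)

v_3(8/17) = 0 (numerator and denominator both coprime to 3), so x ∈ ℤ_3^×. Compute digits iteratively via a_i = x_i mod 3, x_{i+1} = (x_i − a_i)/3, with x_0 = x:
  x_0 = 8/17;  a_0 = 1;  x_1 = (x_0 − 1)/3 = -3/17
  x_1 = -3/17;  a_1 = 0;  x_2 = (x_1 − 0)/3 = -1/17
  x_2 = -1/17;  a_2 = 1;  x_3 = (x_2 − 1)/3 = -6/17
  x_3 = -6/17;  a_3 = 0;  x_4 = (x_3 − 0)/3 = -2/17
  x_4 = -2/17;  a_4 = 2;  x_5 = (x_4 − 2)/3 = -12/17
Digits: (1, 0, 1, 0, 2).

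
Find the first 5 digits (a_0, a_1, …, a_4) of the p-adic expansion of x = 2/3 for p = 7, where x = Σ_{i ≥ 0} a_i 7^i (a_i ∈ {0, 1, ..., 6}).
(a_0, …, a_4) = (3, 2, 2, 2, 2)

v_7(2/3) = 0 (numerator and denominator both coprime to 7), so x ∈ ℤ_7^×. Compute digits iteratively via a_i = x_i mod 7, x_{i+1} = (x_i − a_i)/7, with x_0 = x:
  x_0 = 2/3;  a_0 = 3;  x_1 = (x_0 − 3)/7 = -1/3
  x_1 = -1/3;  a_1 = 2;  x_2 = (x_1 − 2)/7 = -1/3
  x_2 = -1/3;  a_2 = 2;  x_3 = (x_2 − 2)/7 = -1/3
  x_3 = -1/3;  a_3 = 2;  x_4 = (x_3 − 2)/7 = -1/3
  x_4 = -1/3;  a_4 = 2;  x_5 = (x_4 − 2)/7 = -1/3
Digits: (3, 2, 2, 2, 2).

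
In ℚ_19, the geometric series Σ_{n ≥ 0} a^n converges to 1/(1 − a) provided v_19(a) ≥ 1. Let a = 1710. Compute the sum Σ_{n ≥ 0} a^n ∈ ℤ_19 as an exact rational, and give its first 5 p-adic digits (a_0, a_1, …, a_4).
Σ a^n = 1/(1 − a) = -1/1709;  first 5 digits = (1, 14, 10, 16, 8)

v_19(a) = 1 ≥ 1, so the series converges in ℤ_19 to 1/(1 − a) = 1/(1 − 1710) = -1/1709. Expand this rational in ℤ_19: compute digits iteratively via d_i = x_i mod 19, x_{i+1} = (x_i − d_i)/19. The first 5 digits are (1, 14, 10, 16, 8).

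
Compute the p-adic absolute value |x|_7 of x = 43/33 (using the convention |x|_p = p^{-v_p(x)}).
|43/33|_7 = 1

Step 1 — compute v_7(x) by factoring powers of 7 out of the numerator and denominator: v_7(43/33) = 0. Step 2 — apply |x|_p = p^{-v_p(x)} = 7^{0} = 1.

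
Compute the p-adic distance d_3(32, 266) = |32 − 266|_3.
d_3(32, 266) = 1/9

Step 1 — x − y = 32 − 266 = -234. Step 2 — v_3(-234) = 2 (factor: -234 = −(3^2 · 26); the sign does not affect v_p). Step 3 — |x − y|_3 = 3^{-2} = 1/9.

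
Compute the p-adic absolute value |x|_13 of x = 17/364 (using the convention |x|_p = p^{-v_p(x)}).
|17/364|_13 = 13

Step 1 — compute v_13(x) by factoring powers of 13 out of the numerator and denominator: v_13(17/364) = -1. Step 2 — apply |x|_p = p^{-v_p(x)} = 13^{1} = 13.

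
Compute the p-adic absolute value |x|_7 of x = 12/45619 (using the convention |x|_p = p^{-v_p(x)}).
|12/45619|_7 = 2401

Step 1 — compute v_7(x) by factoring powers of 7 out of the numerator and denominator: v_7(12/45619) = -4. Step 2 — apply |x|_p = p^{-v_p(x)} = 7^{4} = 2401.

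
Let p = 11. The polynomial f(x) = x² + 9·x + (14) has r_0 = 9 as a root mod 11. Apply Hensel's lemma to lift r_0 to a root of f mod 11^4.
r_3 = 14639 (mod 14641)

Hensel: r_{i+1} = r_i − f(r_i)·(f′(r_i))^{-1} mod 11^{i+2}, f′(x) = 2x + 9. Iterate:
  r_0 = 9 (mod 11)
  r_1 = 119 (mod 121)
  r_2 = 1329 (mod 1331)
  r_3 = 14639 (mod 14641)
Final: r = 14639 satisfies f(r) ≡ 0 mod 11^4.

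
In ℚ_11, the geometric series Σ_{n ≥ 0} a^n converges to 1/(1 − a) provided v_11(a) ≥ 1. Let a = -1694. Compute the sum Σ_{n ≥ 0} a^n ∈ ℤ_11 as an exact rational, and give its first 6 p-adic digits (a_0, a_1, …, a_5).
Σ a^n = 1/(1 − a) = 1/1695;  first 6 digits = (1, 0, 8, 9, 8, 6)

v_11(a) = 2 ≥ 1, so the series converges in ℤ_11 to 1/(1 − a) = 1/(1 − (-1694)) = 1/1695. Expand this rational in ℤ_11: compute digits iteratively via d_i = x_i mod 11, x_{i+1} = (x_i − d_i)/11. The first 6 digits are (1, 0, 8, 9, 8, 6).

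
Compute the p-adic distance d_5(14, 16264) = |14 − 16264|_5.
d_5(14, 16264) = 1/625

Step 1 — x − y = 14 − 16264 = -16250. Step 2 — v_5(-16250) = 4 (factor: -16250 = −(5^4 · 26); the sign does not affect v_p). Step 3 — |x − y|_5 = 5^{-4} = 1/625.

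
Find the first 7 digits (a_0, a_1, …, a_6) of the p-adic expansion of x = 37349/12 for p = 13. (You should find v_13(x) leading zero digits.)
(a_0, …, a_6) = (0, 0, 0, 9, 7, 7, 7)

v_13(37349/12) = 3, so a_0 = ... = a_2 = 0. Factor out: x = 13^3 · u with u = 17/12 a unit in ℤ_13. Expand u iteratively via a_{v+i} = u_i mod 13, u_{i+1} = (u_i − a_{v+i})/13:
  u_0 = 17/12;  a_3 = 9;  u_1 = (u_0 − 9)/13 = -7/12
  u_1 = -7/12;  a_4 = 7;  u_2 = (u_1 − 7)/13 = -7/12
  u_2 = -7/12;  a_5 = 7;  u_3 = (u_2 − 7)/13 = -7/12
  u_3 = -7/12;  a_6 = 7;  u_4 = (u_3 − 7)/13 = -7/12
Digits: (0, 0, 0, 9, 7, 7, 7).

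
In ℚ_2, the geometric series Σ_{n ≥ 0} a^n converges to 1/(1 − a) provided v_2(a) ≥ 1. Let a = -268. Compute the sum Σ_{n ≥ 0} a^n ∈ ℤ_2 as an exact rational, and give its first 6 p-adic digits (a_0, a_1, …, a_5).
Σ a^n = 1/(1 − a) = 1/269;  first 6 digits = (1, 0, 1, 0, 0, 0)

v_2(a) = 2 ≥ 1, so the series converges in ℤ_2 to 1/(1 − a) = 1/(1 − (-268)) = 1/269. Expand this rational in ℤ_2: compute digits iteratively via d_i = x_i mod 2, x_{i+1} = (x_i − d_i)/2. The first 6 digits are (1, 0, 1, 0, 0, 0).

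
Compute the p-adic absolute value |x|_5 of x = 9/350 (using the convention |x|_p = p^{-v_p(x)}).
|9/350|_5 = 25

Step 1 — compute v_5(x) by factoring powers of 5 out of the numerator and denominator: v_5(9/350) = -2. Step 2 — apply |x|_p = p^{-v_p(x)} = 5^{2} = 25.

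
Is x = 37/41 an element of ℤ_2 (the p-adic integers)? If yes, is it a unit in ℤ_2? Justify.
x ∈ ℤ_2^× (unit); v_2(x) = 0

ℤ_2 = {x ∈ ℚ_2 : v_2(x) ≥ 0} and ℤ_2^× = {x ∈ ℤ_2 : v_2(x) = 0}. Here v_2(37/41) = v_2(num) − v_2(den) = 0; compare against these criteria.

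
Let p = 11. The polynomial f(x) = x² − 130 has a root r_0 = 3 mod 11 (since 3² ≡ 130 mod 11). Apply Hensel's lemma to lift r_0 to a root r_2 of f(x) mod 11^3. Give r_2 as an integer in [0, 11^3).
r_2 = 245 (mod 1331)

Hensel's recurrence: r_{i+1} = r_i − f(r_i)·(f′(r_i))^{-1} mod 11^{i+2}, with f′(x) = 2x. Iterate:
  r_0 = 3 (mod 11)
  r_1 = 3 (mod 121)
  r_2 = 245 (mod 1331)
Final: r_2 = 245, and one checks f(r_2) ≡ 0 mod 11^3.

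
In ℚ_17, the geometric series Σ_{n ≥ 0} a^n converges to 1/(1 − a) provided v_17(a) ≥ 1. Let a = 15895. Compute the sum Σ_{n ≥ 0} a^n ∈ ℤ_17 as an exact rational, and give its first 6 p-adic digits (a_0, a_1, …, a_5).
Σ a^n = 1/(1 − a) = -1/15894;  first 6 digits = (1, 0, 4, 3, 16, 7)

v_17(a) = 2 ≥ 1, so the series converges in ℤ_17 to 1/(1 − a) = 1/(1 − 15895) = -1/15894. Expand this rational in ℤ_17: compute digits iteratively via d_i = x_i mod 17, x_{i+1} = (x_i − d_i)/17. The first 6 digits are (1, 0, 4, 3, 16, 7).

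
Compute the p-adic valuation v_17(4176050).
v_17(4176050) = 4

v_17(n) is the largest exponent k such that 17^k divides n. Factor out: 4176050 = 17^4 · 50. (Sign doesn't affect v_p.) So v_17(4176050) = 4.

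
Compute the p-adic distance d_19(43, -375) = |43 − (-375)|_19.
d_19(43, -375) = 1/19

Step 1 — x − y = 43 − (-375) = 418. Step 2 — v_19(418) = 1 (factor: 418 = (19^1 · 22); the sign does not affect v_p). Step 3 — |x − y|_19 = 19^{-1} = 1/19.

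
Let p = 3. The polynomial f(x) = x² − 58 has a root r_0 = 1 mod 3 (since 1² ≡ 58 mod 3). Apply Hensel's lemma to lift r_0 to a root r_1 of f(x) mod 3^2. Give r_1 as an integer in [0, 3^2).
r_1 = 7 (mod 9)

Hensel's recurrence: r_{i+1} = r_i − f(r_i)·(f′(r_i))^{-1} mod 3^{i+2}, with f′(x) = 2x. Iterate:
  r_0 = 1 (mod 3)
  r_1 = 7 (mod 9)
Final: r_1 = 7, and one checks f(r_1) ≡ 0 mod 3^2.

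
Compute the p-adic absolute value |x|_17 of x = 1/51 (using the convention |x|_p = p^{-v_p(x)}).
|1/51|_17 = 17

Step 1 — compute v_17(x) by factoring powers of 17 out of the numerator and denominator: v_17(1/51) = -1. Step 2 — apply |x|_p = p^{-v_p(x)} = 17^{1} = 17.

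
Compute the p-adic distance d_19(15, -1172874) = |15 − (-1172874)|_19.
d_19(15, -1172874) = 1/130321

Step 1 — x − y = 15 − (-1172874) = 1172889. Step 2 — v_19(1172889) = 4 (factor: 1172889 = (19^4 · 9); the sign does not affect v_p). Step 3 — |x − y|_19 = 19^{-4} = 1/130321.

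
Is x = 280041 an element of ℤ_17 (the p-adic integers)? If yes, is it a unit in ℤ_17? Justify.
x ∈ ℤ_17 but not a unit; v_17(x) = 3 > 0

ℤ_17 = {x ∈ ℚ_17 : v_17(x) ≥ 0} and ℤ_17^× = {x ∈ ℤ_17 : v_17(x) = 0}. Here v_17(280041) = v_17(num) − v_17(den) = 3; compare against these criteria.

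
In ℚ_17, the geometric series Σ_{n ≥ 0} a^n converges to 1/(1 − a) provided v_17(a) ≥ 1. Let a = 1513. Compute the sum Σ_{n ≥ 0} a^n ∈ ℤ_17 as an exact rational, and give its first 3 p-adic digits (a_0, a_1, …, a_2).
Σ a^n = 1/(1 − a) = -1/1512;  first 3 digits = (1, 4, 4)

v_17(a) = 1 ≥ 1, so the series converges in ℤ_17 to 1/(1 − a) = 1/(1 − 1513) = -1/1512. Expand this rational in ℤ_17: compute digits iteratively via d_i = x_i mod 17, x_{i+1} = (x_i − d_i)/17. The first 3 digits are (1, 4, 4).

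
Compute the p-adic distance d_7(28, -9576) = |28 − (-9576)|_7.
d_7(28, -9576) = 1/2401

Step 1 — x − y = 28 − (-9576) = 9604. Step 2 — v_7(9604) = 4 (factor: 9604 = (7^4 · 4); the sign does not affect v_p). Step 3 — |x − y|_7 = 7^{-4} = 1/2401.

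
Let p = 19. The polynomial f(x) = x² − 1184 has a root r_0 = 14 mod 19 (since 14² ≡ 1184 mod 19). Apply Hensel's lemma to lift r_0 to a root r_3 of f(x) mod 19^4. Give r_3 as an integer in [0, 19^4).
r_3 = 74209 (mod 130321)

Hensel's recurrence: r_{i+1} = r_i − f(r_i)·(f′(r_i))^{-1} mod 19^{i+2}, with f′(x) = 2x. Iterate:
  r_0 = 14 (mod 19)
  r_1 = 204 (mod 361)
  r_2 = 5619 (mod 6859)
  r_3 = 74209 (mod 130321)
Final: r_3 = 74209, and one checks f(r_3) ≡ 0 mod 19^4.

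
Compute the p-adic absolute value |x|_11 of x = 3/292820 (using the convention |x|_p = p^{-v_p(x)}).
|3/292820|_11 = 14641

Step 1 — compute v_11(x) by factoring powers of 11 out of the numerator and denominator: v_11(3/292820) = -4. Step 2 — apply |x|_p = p^{-v_p(x)} = 11^{4} = 14641.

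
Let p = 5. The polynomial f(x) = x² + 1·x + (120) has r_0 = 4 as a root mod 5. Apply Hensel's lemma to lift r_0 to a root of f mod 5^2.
r_1 = 19 (mod 25)

Hensel: r_{i+1} = r_i − f(r_i)·(f′(r_i))^{-1} mod 5^{i+2}, f′(x) = 2x + 1. Iterate:
  r_0 = 4 (mod 5)
  r_1 = 19 (mod 25)
Final: r = 19 satisfies f(r) ≡ 0 mod 5^2.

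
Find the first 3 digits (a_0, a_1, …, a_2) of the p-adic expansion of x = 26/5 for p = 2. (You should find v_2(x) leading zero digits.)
(a_0, …, a_2) = (0, 1, 0)

v_2(26/5) = 1, so a_0 = ... = a_0 = 0. Factor out: x = 2^1 · u with u = 13/5 a unit in ℤ_2. Expand u iteratively via a_{v+i} = u_i mod 2, u_{i+1} = (u_i − a_{v+i})/2:
  u_0 = 13/5;  a_1 = 1;  u_1 = (u_0 − 1)/2 = 4/5
  u_1 = 4/5;  a_2 = 0;  u_2 = (u_1 − 0)/2 = 2/5
Digits: (0, 1, 0).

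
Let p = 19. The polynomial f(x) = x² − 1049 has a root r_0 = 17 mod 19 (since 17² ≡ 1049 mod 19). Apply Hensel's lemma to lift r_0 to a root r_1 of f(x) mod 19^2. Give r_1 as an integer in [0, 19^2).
r_1 = 188 (mod 361)

Hensel's recurrence: r_{i+1} = r_i − f(r_i)·(f′(r_i))^{-1} mod 19^{i+2}, with f′(x) = 2x. Iterate:
  r_0 = 17 (mod 19)
  r_1 = 188 (mod 361)
Final: r_1 = 188, and one checks f(r_1) ≡ 0 mod 19^2.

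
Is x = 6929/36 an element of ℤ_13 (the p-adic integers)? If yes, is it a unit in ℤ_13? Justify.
x ∈ ℤ_13 but not a unit; v_13(x) = 2 > 0

ℤ_13 = {x ∈ ℚ_13 : v_13(x) ≥ 0} and ℤ_13^× = {x ∈ ℤ_13 : v_13(x) = 0}. Here v_13(6929/36) = v_13(num) − v_13(den) = 2; compare against these criteria.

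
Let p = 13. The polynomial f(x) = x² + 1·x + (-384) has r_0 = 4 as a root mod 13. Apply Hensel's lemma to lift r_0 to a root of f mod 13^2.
r_1 = 82 (mod 169)

Hensel: r_{i+1} = r_i − f(r_i)·(f′(r_i))^{-1} mod 13^{i+2}, f′(x) = 2x + 1. Iterate:
  r_0 = 4 (mod 13)
  r_1 = 82 (mod 169)
Final: r = 82 satisfies f(r) ≡ 0 mod 13^2.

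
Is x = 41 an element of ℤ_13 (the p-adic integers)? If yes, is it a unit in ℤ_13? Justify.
x ∈ ℤ_13^× (unit); v_13(x) = 0

ℤ_13 = {x ∈ ℚ_13 : v_13(x) ≥ 0} and ℤ_13^× = {x ∈ ℤ_13 : v_13(x) = 0}. Here v_13(41) = v_13(num) − v_13(den) = 0; compare against these criteria.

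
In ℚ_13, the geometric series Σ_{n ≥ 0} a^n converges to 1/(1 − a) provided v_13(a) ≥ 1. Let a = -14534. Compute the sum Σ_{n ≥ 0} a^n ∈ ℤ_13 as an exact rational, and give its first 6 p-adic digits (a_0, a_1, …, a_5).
Σ a^n = 1/(1 − a) = 1/14535;  first 6 digits = (1, 0, 5, 6, 11, 9)

v_13(a) = 2 ≥ 1, so the series converges in ℤ_13 to 1/(1 − a) = 1/(1 − (-14534)) = 1/14535. Expand this rational in ℤ_13: compute digits iteratively via d_i = x_i mod 13, x_{i+1} = (x_i − d_i)/13. The first 6 digits are (1, 0, 5, 6, 11, 9).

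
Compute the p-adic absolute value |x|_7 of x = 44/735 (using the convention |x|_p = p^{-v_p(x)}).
|44/735|_7 = 49

Step 1 — compute v_7(x) by factoring powers of 7 out of the numerator and denominator: v_7(44/735) = -2. Step 2 — apply |x|_p = p^{-v_p(x)} = 7^{2} = 49.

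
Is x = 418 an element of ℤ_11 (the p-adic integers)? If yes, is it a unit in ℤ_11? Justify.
x ∈ ℤ_11 but not a unit; v_11(x) = 1 > 0

ℤ_11 = {x ∈ ℚ_11 : v_11(x) ≥ 0} and ℤ_11^× = {x ∈ ℤ_11 : v_11(x) = 0}. Here v_11(418) = v_11(num) − v_11(den) = 1; compare against these criteria.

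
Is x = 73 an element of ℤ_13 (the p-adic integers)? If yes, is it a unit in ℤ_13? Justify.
x ∈ ℤ_13^× (unit); v_13(x) = 0

ℤ_13 = {x ∈ ℚ_13 : v_13(x) ≥ 0} and ℤ_13^× = {x ∈ ℤ_13 : v_13(x) = 0}. Here v_13(73) = v_13(num) − v_13(den) = 0; compare against these criteria.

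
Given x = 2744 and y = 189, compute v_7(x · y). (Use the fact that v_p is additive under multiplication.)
v_7(518616) = 4

v_p(x) = 3 (factor: 2744 = 7^3 · 8); v_p(y) = 1 (factor: 189 = 7^1 · 27). Additivity: v_p(xy) = v_p(x) + v_p(y) = 3 + 1 = 4. (Direct check: xy = 518616 = 7^4 · (216).)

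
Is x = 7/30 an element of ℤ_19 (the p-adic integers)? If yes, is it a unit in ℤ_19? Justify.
x ∈ ℤ_19^× (unit); v_19(x) = 0

ℤ_19 = {x ∈ ℚ_19 : v_19(x) ≥ 0} and ℤ_19^× = {x ∈ ℤ_19 : v_19(x) = 0}. Here v_19(7/30) = v_19(num) − v_19(den) = 0; compare against these criteria.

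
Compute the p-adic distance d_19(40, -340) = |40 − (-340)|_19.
d_19(40, -340) = 1/19

Step 1 — x − y = 40 − (-340) = 380. Step 2 — v_19(380) = 1 (factor: 380 = (19^1 · 20); the sign does not affect v_p). Step 3 — |x − y|_19 = 19^{-1} = 1/19.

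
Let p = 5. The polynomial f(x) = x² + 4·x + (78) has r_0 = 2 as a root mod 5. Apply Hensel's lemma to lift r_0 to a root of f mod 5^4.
r_3 = 347 (mod 625)

Hensel: r_{i+1} = r_i − f(r_i)·(f′(r_i))^{-1} mod 5^{i+2}, f′(x) = 2x + 4. Iterate:
  r_0 = 2 (mod 5)
  r_1 = 22 (mod 25)
  r_2 = 97 (mod 125)
  r_3 = 347 (mod 625)
Final: r = 347 satisfies f(r) ≡ 0 mod 5^4.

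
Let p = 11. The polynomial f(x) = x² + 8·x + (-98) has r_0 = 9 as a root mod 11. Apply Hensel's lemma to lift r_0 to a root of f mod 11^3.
r_2 = 86 (mod 1331)

Hensel: r_{i+1} = r_i − f(r_i)·(f′(r_i))^{-1} mod 11^{i+2}, f′(x) = 2x + 8. Iterate:
  r_0 = 9 (mod 11)
  r_1 = 86 (mod 121)
  r_2 = 86 (mod 1331)
Final: r = 86 satisfies f(r) ≡ 0 mod 11^3.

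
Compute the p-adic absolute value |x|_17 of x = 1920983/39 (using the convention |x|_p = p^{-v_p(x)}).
|1920983/39|_17 = 1/83521

Step 1 — compute v_17(x) by factoring powers of 17 out of the numerator and denominator: v_17(1920983/39) = 4. Step 2 — apply |x|_p = p^{-v_p(x)} = 17^{-4} = 1/83521.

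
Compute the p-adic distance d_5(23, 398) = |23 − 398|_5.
d_5(23, 398) = 1/125

Step 1 — x − y = 23 − 398 = -375. Step 2 — v_5(-375) = 3 (factor: -375 = −(5^3 · 3); the sign does not affect v_p). Step 3 — |x − y|_5 = 5^{-3} = 1/125.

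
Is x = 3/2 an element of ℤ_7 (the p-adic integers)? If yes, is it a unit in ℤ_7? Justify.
x ∈ ℤ_7^× (unit); v_7(x) = 0

ℤ_7 = {x ∈ ℚ_7 : v_7(x) ≥ 0} and ℤ_7^× = {x ∈ ℤ_7 : v_7(x) = 0}. Here v_7(3/2) = v_7(num) − v_7(den) = 0; compare against these criteria.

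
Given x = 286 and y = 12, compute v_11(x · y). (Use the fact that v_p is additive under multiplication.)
v_11(3432) = 1

v_p(x) = 1 (factor: 286 = 11^1 · 26); v_p(y) = 0 (factor: 12 = 11^0 · 12). Additivity: v_p(xy) = v_p(x) + v_p(y) = 1 + 0 = 1. (Direct check: xy = 3432 = 11^1 · (312).)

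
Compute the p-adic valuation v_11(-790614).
v_11(-790614) = 4

v_11(n) is the largest exponent k such that 11^k divides n. Factor out: -790614 = -11^4 · 54. (Sign doesn't affect v_p.) So v_11(-790614) = 4.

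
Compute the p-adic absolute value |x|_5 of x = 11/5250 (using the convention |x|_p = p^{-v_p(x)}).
|11/5250|_5 = 125

Step 1 — compute v_5(x) by factoring powers of 5 out of the numerator and denominator: v_5(11/5250) = -3. Step 2 — apply |x|_p = p^{-v_p(x)} = 5^{3} = 125.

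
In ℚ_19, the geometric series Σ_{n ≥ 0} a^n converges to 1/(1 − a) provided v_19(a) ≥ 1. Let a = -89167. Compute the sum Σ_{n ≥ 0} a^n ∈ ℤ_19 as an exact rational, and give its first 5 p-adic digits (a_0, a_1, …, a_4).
Σ a^n = 1/(1 − a) = 1/89168;  first 5 digits = (1, 0, 0, 6, 18)

v_19(a) = 3 ≥ 1, so the series converges in ℤ_19 to 1/(1 − a) = 1/(1 − (-89167)) = 1/89168. Expand this rational in ℤ_19: compute digits iteratively via d_i = x_i mod 19, x_{i+1} = (x_i − d_i)/19. The first 5 digits are (1, 0, 0, 6, 18).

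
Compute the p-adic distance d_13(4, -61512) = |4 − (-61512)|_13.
d_13(4, -61512) = 1/2197

Step 1 — x − y = 4 − (-61512) = 61516. Step 2 — v_13(61516) = 3 (factor: 61516 = (13^3 · 28); the sign does not affect v_p). Step 3 — |x − y|_13 = 13^{-3} = 1/2197.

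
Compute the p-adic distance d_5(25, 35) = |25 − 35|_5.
d_5(25, 35) = 1/5

Step 1 — x − y = 25 − 35 = -10. Step 2 — v_5(-10) = 1 (factor: -10 = −(5^1 · 2); the sign does not affect v_p). Step 3 — |x − y|_5 = 5^{-1} = 1/5.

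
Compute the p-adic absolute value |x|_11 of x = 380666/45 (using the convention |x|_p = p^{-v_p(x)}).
|380666/45|_11 = 1/14641

Step 1 — compute v_11(x) by factoring powers of 11 out of the numerator and denominator: v_11(380666/45) = 4. Step 2 — apply |x|_p = p^{-v_p(x)} = 11^{-4} = 1/14641.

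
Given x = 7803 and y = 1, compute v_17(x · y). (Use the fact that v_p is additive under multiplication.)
v_17(7803) = 2

v_p(x) = 2 (factor: 7803 = 17^2 · 27); v_p(y) = 0 (factor: 1 = 17^0 · 1). Additivity: v_p(xy) = v_p(x) + v_p(y) = 2 + 0 = 2. (Direct check: xy = 7803 = 17^2 · (27).)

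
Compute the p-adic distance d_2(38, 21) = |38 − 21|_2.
d_2(38, 21) = 1

Step 1 — x − y = 38 − 21 = 17. Step 2 — v_2(17) = 0 (factor: 17 = (2^0 · 17); the sign does not affect v_p). Step 3 — |x − y|_2 = 2^{0} = 1.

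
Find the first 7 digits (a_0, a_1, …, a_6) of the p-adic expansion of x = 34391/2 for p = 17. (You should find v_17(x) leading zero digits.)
(a_0, …, a_6) = (0, 0, 0, 12, 8, 8, 8)

v_17(34391/2) = 3, so a_0 = ... = a_2 = 0. Factor out: x = 17^3 · u with u = 7/2 a unit in ℤ_17. Expand u iteratively via a_{v+i} = u_i mod 17, u_{i+1} = (u_i − a_{v+i})/17:
  u_0 = 7/2;  a_3 = 12;  u_1 = (u_0 − 12)/17 = -1/2
  u_1 = -1/2;  a_4 = 8;  u_2 = (u_1 − 8)/17 = -1/2
  u_2 = -1/2;  a_5 = 8;  u_3 = (u_2 − 8)/17 = -1/2
  u_3 = -1/2;  a_6 = 8;  u_4 = (u_3 − 8)/17 = -1/2
Digits: (0, 0, 0, 12, 8, 8, 8).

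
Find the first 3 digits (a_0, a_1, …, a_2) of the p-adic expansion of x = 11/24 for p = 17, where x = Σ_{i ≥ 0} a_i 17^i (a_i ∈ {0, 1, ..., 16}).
(a_0, …, a_2) = (4, 9, 3)

v_17(11/24) = 0 (numerator and denominator both coprime to 17), so x ∈ ℤ_17^×. Compute digits iteratively via a_i = x_i mod 17, x_{i+1} = (x_i − a_i)/17, with x_0 = x:
  x_0 = 11/24;  a_0 = 4;  x_1 = (x_0 − 4)/17 = -5/24
  x_1 = -5/24;  a_1 = 9;  x_2 = (x_1 − 9)/17 = -13/24
  x_2 = -13/24;  a_2 = 3;  x_3 = (x_2 − 3)/17 = -5/24
Digits: (4, 9, 3).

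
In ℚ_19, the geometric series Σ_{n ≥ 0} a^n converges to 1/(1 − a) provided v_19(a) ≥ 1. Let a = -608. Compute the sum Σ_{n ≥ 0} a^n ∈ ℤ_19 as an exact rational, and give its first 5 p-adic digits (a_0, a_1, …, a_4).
Σ a^n = 1/(1 − a) = 1/609;  first 5 digits = (1, 6, 15, 3, 11)

v_19(a) = 1 ≥ 1, so the series converges in ℤ_19 to 1/(1 − a) = 1/(1 − (-608)) = 1/609. Expand this rational in ℤ_19: compute digits iteratively via d_i = x_i mod 19, x_{i+1} = (x_i − d_i)/19. The first 5 digits are (1, 6, 15, 3, 11).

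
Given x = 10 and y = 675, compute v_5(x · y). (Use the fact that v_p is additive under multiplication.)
v_5(6750) = 3

v_p(x) = 1 (factor: 10 = 5^1 · 2); v_p(y) = 2 (factor: 675 = 5^2 · 27). Additivity: v_p(xy) = v_p(x) + v_p(y) = 1 + 2 = 3. (Direct check: xy = 6750 = 5^3 · (54).)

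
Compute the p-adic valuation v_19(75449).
v_19(75449) = 3

v_19(n) is the largest exponent k such that 19^k divides n. Factor out: 75449 = 19^3 · 11. (Sign doesn't affect v_p.) So v_19(75449) = 3.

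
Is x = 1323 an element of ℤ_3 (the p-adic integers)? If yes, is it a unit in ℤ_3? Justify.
x ∈ ℤ_3 but not a unit; v_3(x) = 3 > 0

ℤ_3 = {x ∈ ℚ_3 : v_3(x) ≥ 0} and ℤ_3^× = {x ∈ ℤ_3 : v_3(x) = 0}. Here v_3(1323) = v_3(num) − v_3(den) = 3; compare against these criteria.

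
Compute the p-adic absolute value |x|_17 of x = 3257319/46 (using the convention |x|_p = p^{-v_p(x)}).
|3257319/46|_17 = 1/83521

Step 1 — compute v_17(x) by factoring powers of 17 out of the numerator and denominator: v_17(3257319/46) = 4. Step 2 — apply |x|_p = p^{-v_p(x)} = 17^{-4} = 1/83521.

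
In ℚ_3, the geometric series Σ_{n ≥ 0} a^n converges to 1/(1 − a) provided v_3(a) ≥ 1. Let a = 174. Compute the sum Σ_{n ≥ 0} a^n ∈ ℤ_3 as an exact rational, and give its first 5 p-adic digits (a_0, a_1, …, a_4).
Σ a^n = 1/(1 − a) = -1/173;  first 5 digits = (1, 1, 2, 0, 2)

v_3(a) = 1 ≥ 1, so the series converges in ℤ_3 to 1/(1 − a) = 1/(1 − 174) = -1/173. Expand this rational in ℤ_3: compute digits iteratively via d_i = x_i mod 3, x_{i+1} = (x_i − d_i)/3. The first 5 digits are (1, 1, 2, 0, 2).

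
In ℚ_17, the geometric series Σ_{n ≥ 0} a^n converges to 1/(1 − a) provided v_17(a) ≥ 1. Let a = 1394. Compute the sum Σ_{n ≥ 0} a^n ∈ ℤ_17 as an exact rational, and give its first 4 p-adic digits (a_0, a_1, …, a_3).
Σ a^n = 1/(1 − a) = -1/1393;  first 4 digits = (1, 14, 13, 11)

v_17(a) = 1 ≥ 1, so the series converges in ℤ_17 to 1/(1 − a) = 1/(1 − 1394) = -1/1393. Expand this rational in ℤ_17: compute digits iteratively via d_i = x_i mod 17, x_{i+1} = (x_i − d_i)/17. The first 4 digits are (1, 14, 13, 11).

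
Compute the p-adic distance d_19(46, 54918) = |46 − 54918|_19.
d_19(46, 54918) = 1/6859

Step 1 — x − y = 46 − 54918 = -54872. Step 2 — v_19(-54872) = 3 (factor: -54872 = −(19^3 · 8); the sign does not affect v_p). Step 3 — |x − y|_19 = 19^{-3} = 1/6859.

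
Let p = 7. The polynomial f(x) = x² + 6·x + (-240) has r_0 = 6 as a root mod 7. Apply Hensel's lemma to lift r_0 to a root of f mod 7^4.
r_3 = 1861 (mod 2401)

Hensel: r_{i+1} = r_i − f(r_i)·(f′(r_i))^{-1} mod 7^{i+2}, f′(x) = 2x + 6. Iterate:
  r_0 = 6 (mod 7)
  r_1 = 48 (mod 49)
  r_2 = 146 (mod 343)
  r_3 = 1861 (mod 2401)
Final: r = 1861 satisfies f(r) ≡ 0 mod 7^4.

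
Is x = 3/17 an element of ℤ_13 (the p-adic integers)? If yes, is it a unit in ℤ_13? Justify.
x ∈ ℤ_13^× (unit); v_13(x) = 0

ℤ_13 = {x ∈ ℚ_13 : v_13(x) ≥ 0} and ℤ_13^× = {x ∈ ℤ_13 : v_13(x) = 0}. Here v_13(3/17) = v_13(num) − v_13(den) = 0; compare against these criteria.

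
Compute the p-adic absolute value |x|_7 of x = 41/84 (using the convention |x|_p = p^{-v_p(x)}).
|41/84|_7 = 7

Step 1 — compute v_7(x) by factoring powers of 7 out of the numerator and denominator: v_7(41/84) = -1. Step 2 — apply |x|_p = p^{-v_p(x)} = 7^{1} = 7.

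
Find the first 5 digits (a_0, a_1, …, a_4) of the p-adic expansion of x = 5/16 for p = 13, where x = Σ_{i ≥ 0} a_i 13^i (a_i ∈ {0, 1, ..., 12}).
(a_0, …, a_4) = (6, 2, 12, 8, 5)

v_13(5/16) = 0 (numerator and denominator both coprime to 13), so x ∈ ℤ_13^×. Compute digits iteratively via a_i = x_i mod 13, x_{i+1} = (x_i − a_i)/13, with x_0 = x:
  x_0 = 5/16;  a_0 = 6;  x_1 = (x_0 − 6)/13 = -7/16
  x_1 = -7/16;  a_1 = 2;  x_2 = (x_1 − 2)/13 = -3/16
  x_2 = -3/16;  a_2 = 12;  x_3 = (x_2 − 12)/13 = -15/16
  x_3 = -15/16;  a_3 = 8;  x_4 = (x_3 − 8)/13 = -11/16
  x_4 = -11/16;  a_4 = 5;  x_5 = (x_4 − 5)/13 = -7/16
Digits: (6, 2, 12, 8, 5).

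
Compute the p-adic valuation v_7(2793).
v_7(2793) = 2

v_7(n) is the largest exponent k such that 7^k divides n. Factor out: 2793 = 7^2 · 57. (Sign doesn't affect v_p.) So v_7(2793) = 2.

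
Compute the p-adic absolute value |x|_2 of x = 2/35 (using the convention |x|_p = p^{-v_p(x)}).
|2/35|_2 = 1/2

Step 1 — compute v_2(x) by factoring powers of 2 out of the numerator and denominator: v_2(2/35) = 1. Step 2 — apply |x|_p = p^{-v_p(x)} = 2^{-1} = 1/2.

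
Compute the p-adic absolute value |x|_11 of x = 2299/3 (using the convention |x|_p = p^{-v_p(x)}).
|2299/3|_11 = 1/121

Step 1 — compute v_11(x) by factoring powers of 11 out of the numerator and denominator: v_11(2299/3) = 2. Step 2 — apply |x|_p = p^{-v_p(x)} = 11^{-2} = 1/121.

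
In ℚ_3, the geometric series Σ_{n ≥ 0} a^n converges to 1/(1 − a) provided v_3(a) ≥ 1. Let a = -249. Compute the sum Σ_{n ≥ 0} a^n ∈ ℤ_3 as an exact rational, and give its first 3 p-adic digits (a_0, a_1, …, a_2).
Σ a^n = 1/(1 − a) = 1/250;  first 3 digits = (1, 1, 0)

v_3(a) = 1 ≥ 1, so the series converges in ℤ_3 to 1/(1 − a) = 1/(1 − (-249)) = 1/250. Expand this rational in ℤ_3: compute digits iteratively via d_i = x_i mod 3, x_{i+1} = (x_i − d_i)/3. The first 3 digits are (1, 1, 0).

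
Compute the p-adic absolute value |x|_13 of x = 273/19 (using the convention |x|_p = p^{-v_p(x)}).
|273/19|_13 = 1/13

Step 1 — compute v_13(x) by factoring powers of 13 out of the numerator and denominator: v_13(273/19) = 1. Step 2 — apply |x|_p = p^{-v_p(x)} = 13^{-1} = 1/13.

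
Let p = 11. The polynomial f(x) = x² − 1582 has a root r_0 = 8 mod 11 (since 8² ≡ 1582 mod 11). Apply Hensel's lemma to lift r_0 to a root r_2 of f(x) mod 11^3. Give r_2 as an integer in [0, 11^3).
r_2 = 844 (mod 1331)

Hensel's recurrence: r_{i+1} = r_i − f(r_i)·(f′(r_i))^{-1} mod 11^{i+2}, with f′(x) = 2x. Iterate:
  r_0 = 8 (mod 11)
  r_1 = 118 (mod 121)
  r_2 = 844 (mod 1331)
Final: r_2 = 844, and one checks f(r_2) ≡ 0 mod 11^3.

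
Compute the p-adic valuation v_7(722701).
v_7(722701) = 5

v_7(n) is the largest exponent k such that 7^k divides n. Factor out: 722701 = 7^5 · 43. (Sign doesn't affect v_p.) So v_7(722701) = 5.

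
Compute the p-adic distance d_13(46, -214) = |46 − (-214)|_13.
d_13(46, -214) = 1/13

Step 1 — x − y = 46 − (-214) = 260. Step 2 — v_13(260) = 1 (factor: 260 = (13^1 · 20); the sign does not affect v_p). Step 3 — |x − y|_13 = 13^{-1} = 1/13.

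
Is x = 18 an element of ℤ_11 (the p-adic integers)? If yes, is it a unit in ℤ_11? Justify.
x ∈ ℤ_11^× (unit); v_11(x) = 0

ℤ_11 = {x ∈ ℚ_11 : v_11(x) ≥ 0} and ℤ_11^× = {x ∈ ℤ_11 : v_11(x) = 0}. Here v_11(18) = v_11(num) − v_11(den) = 0; compare against these criteria.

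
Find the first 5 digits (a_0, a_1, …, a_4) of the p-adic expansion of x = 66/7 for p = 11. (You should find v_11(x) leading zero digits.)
(a_0, …, a_4) = (0, 4, 6, 1, 3)

v_11(66/7) = 1, so a_0 = ... = a_0 = 0. Factor out: x = 11^1 · u with u = 6/7 a unit in ℤ_11. Expand u iteratively via a_{v+i} = u_i mod 11, u_{i+1} = (u_i − a_{v+i})/11:
  u_0 = 6/7;  a_1 = 4;  u_1 = (u_0 − 4)/11 = -2/7
  u_1 = -2/7;  a_2 = 6;  u_2 = (u_1 − 6)/11 = -4/7
  u_2 = -4/7;  a_3 = 1;  u_3 = (u_2 − 1)/11 = -1/7
  u_3 = -1/7;  a_4 = 3;  u_4 = (u_3 − 3)/11 = -2/7
Digits: (0, 4, 6, 1, 3).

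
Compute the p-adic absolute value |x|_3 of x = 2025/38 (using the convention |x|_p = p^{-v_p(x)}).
|2025/38|_3 = 1/81

Step 1 — compute v_3(x) by factoring powers of 3 out of the numerator and denominator: v_3(2025/38) = 4. Step 2 — apply |x|_p = p^{-v_p(x)} = 3^{-4} = 1/81.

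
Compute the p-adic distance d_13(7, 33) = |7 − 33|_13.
d_13(7, 33) = 1/13

Step 1 — x − y = 7 − 33 = -26. Step 2 — v_13(-26) = 1 (factor: -26 = −(13^1 · 2); the sign does not affect v_p). Step 3 — |x − y|_13 = 13^{-1} = 1/13.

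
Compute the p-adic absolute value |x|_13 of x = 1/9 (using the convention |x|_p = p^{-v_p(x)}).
|1/9|_13 = 1

Step 1 — compute v_13(x) by factoring powers of 13 out of the numerator and denominator: v_13(1/9) = 0. Step 2 — apply |x|_p = p^{-v_p(x)} = 13^{0} = 1.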